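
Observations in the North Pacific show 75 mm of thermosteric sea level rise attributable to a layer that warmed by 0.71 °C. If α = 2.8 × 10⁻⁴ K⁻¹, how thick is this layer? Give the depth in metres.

about 380 m

H = Δh/(αΔT) = 0.075 / (2.8×10⁻⁴ × 0.71) ≈ 377.3 m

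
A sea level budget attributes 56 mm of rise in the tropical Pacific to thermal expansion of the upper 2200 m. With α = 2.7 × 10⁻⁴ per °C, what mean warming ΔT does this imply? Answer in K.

ΔT ≈ 0.094 K

ΔT = Δh/(αH) = 0.056 / (2.7×10⁻⁴ × 2200) ≈ 0.09428 K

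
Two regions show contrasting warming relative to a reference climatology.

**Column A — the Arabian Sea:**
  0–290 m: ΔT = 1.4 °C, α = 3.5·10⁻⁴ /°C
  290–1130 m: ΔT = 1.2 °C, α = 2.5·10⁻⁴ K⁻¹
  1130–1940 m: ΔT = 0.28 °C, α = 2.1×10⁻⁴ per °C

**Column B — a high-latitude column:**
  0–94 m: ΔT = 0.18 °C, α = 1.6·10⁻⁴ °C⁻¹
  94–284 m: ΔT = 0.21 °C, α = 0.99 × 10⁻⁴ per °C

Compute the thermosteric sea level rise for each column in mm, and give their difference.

A: 442 mm; B: 6.66 mm; difference 435 mm

A 3.5×10⁻⁴ × 1.4 × 290 = 0.14210 m
A 840 × 2.5×10⁻⁴ × 1.2 = 0.25200 m
A 2.1×10⁻⁴ × 810 × 0.28 = 0.047628 m
A total: 0.441728 m
B Layer 1: 94 × 0.18 × 1.6×10⁻⁴ = 0.0027072 m
B 94–284 m: 0.99×10⁻⁴ × 0.21 × 190 = 0.0039501 m
B total: 0.0066573 m
Difference: 0.441728 − 0.0066573 = 0.4350707 m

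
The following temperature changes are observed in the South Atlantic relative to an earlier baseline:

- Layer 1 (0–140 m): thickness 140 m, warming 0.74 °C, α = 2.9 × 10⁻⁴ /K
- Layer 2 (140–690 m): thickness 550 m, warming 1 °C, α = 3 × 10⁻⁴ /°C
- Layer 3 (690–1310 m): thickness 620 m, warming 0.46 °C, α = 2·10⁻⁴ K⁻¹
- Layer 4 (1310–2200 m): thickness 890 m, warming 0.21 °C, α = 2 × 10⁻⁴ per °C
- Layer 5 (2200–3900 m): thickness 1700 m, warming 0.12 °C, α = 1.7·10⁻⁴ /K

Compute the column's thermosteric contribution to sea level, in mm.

324 mm of thermosteric rise

Layer 1: 0.74 × 2.9×10⁻⁴ × 140 = 0.030044 m
Layer 2: 1 × 550 × 3×10⁻⁴ = 0.16500 m
690–1310 m: 2×10⁻⁴ × 0.46 × 620 = 0.05704 m
2×10⁻⁴ × 0.21 × 890 = 0.03738 m
0.12 × 1.7×10⁻⁴ × 1700 = 0.03468 m
Δh = 0.030044 + 0.16500 + 0.05704 + 0.03738 + 0.03468 = 0.324144 m ≈ 324 mm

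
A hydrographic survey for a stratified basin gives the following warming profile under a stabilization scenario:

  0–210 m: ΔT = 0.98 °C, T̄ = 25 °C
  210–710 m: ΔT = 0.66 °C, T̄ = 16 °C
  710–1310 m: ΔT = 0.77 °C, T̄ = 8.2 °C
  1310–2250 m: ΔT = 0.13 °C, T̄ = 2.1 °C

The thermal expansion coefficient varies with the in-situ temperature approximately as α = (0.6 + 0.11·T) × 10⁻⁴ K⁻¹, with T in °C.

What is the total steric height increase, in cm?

Layer 1: α = (0.6 + 0.11×25)×10⁻⁴ = 3.35×10⁻⁴ K⁻¹
Layer 2: α = (0.6 + 0.11×16)×10⁻⁴ = 2.36×10⁻⁴ K⁻¹
Layer 3: α = (0.6 + 0.11×8.2)×10⁻⁴ = 1.502×10⁻⁴ K⁻¹
Layer 4: α = (0.6 + 0.11×2.1)×10⁻⁴ = 0.831×10⁻⁴ K⁻¹
Layer 1: 3.35×10⁻⁴ × 0.98 × 210 = 0.068943 m
210–710 m: 500 × 2.36×10⁻⁴ × 0.66 = 0.07788 m
710–1310 m: 600 × 1.502×10⁻⁴ × 0.77 = 0.0693924 m
1310–2250 m: 940 × 0.831×10⁻⁴ × 0.13 = 0.01015482 m
Δh = 0.068943 + 0.07788 + 0.0693924 + 0.01015482 = 0.22637022 m

23 cm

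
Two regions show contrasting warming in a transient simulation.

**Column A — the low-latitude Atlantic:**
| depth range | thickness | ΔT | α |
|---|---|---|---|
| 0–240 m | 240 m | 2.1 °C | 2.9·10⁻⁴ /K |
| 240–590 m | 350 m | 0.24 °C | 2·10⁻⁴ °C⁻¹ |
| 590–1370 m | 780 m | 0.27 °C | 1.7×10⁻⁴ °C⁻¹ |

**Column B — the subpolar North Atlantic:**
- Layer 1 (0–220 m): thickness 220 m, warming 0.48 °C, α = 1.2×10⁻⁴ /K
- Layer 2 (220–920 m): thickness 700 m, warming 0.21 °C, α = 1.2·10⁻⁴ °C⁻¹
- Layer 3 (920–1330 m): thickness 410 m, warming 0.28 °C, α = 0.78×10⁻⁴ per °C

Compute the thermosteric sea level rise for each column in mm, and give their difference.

Δh_A ≈ 199 mm, Δh_B ≈ 39.3 mm; difference ≈ 159 mm

A Layer 1: 240 × 2.1 × 2.9×10⁻⁴ = 0.14616 m
A Layer 2: 2×10⁻⁴ × 0.24 × 350 = 0.01680 m
A 590–1370 m: 1.7×10⁻⁴ × 0.27 × 780 = 0.035802 m
A total: 0.198762 m
B 1.2×10⁻⁴ × 220 × 0.48 = 0.012672 m
B Layer 2: 700 × 1.2×10⁻⁴ × 0.21 = 0.01764 m
B 920–1330 m: 0.28 × 0.78×10⁻⁴ × 410 = 0.0089544 m
B total: 0.0392664 m
Difference: 0.198762 − 0.0392664 = 0.1594956 m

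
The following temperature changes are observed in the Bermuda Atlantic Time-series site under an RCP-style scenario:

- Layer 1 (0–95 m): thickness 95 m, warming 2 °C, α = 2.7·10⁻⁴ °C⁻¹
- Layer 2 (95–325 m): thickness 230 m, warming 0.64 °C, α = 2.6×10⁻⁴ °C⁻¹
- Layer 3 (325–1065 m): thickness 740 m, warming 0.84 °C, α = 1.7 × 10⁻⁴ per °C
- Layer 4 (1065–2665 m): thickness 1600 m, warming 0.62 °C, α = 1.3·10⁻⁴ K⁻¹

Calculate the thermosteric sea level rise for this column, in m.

0.324 m of thermosteric rise

Layer 1: 2 × 95 × 2.7×10⁻⁴ = 0.05130 m
95–325 m: 230 × 0.64 × 2.6×10⁻⁴ = 0.038272 m
325–1065 m: 740 × 0.84 × 1.7×10⁻⁴ = 0.105672 m
1065–2665 m: 0.62 × 1.3×10⁻⁴ × 1600 = 0.12896 m
Δh = 0.05130 + 0.038272 + 0.105672 + 0.12896 = 0.324204 m ≈ 0.324 m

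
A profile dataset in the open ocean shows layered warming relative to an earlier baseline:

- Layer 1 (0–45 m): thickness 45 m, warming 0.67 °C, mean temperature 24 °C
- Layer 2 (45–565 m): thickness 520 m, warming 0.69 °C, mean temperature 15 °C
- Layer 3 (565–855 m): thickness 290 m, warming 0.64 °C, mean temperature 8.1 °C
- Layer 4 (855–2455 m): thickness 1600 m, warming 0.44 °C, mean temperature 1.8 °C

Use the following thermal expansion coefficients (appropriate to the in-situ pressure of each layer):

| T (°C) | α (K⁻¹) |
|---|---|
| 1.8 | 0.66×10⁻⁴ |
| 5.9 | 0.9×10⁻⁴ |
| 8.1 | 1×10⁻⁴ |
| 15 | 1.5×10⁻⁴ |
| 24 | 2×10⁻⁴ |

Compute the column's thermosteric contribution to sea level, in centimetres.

12.5 cm of thermosteric rise

Layer 1 at 24 °C → α = 2×10⁻⁴ K⁻¹
Layer 2 at 15 °C → α = 1.5×10⁻⁴ K⁻¹
Layer 3 at 8.1 °C → α = 1×10⁻⁴ K⁻¹
Layer 4 at 1.8 °C → α = 0.66×10⁻⁴ K⁻¹
Layer 1: 45 × 2×10⁻⁴ × 0.67 = 0.00603 m
520 × 1.5×10⁻⁴ × 0.69 = 0.05382 m
Layer 3: 0.64 × 1×10⁻⁴ × 290 = 0.01856 m
855–2455 m: 1600 × 0.66×10⁻⁴ × 0.44 = 0.046464 m
Δh = 0.00603 + 0.05382 + 0.01856 + 0.046464 = 0.124874 m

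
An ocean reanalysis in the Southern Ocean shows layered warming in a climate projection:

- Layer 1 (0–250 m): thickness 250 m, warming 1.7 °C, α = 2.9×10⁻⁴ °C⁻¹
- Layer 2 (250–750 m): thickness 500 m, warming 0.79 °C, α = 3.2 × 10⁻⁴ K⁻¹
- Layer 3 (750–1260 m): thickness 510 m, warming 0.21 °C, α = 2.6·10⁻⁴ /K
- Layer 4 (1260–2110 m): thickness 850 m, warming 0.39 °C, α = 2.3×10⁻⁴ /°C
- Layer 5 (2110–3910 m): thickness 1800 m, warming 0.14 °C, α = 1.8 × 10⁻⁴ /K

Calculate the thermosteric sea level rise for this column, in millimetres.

Layer 1: 2.9×10⁻⁴ × 1.7 × 250 = 0.12325 m
3.2×10⁻⁴ × 0.79 × 500 = 0.12640 m
Layer 3: 510 × 2.6×10⁻⁴ × 0.21 = 0.027846 m
0.39 × 2.3×10⁻⁴ × 850 = 0.076245 m
Layer 5: 0.14 × 1.8×10⁻⁴ × 1800 = 0.04536 m
Δh = 0.12325 + 0.12640 + 0.027846 + 0.076245 + 0.04536 = 0.399101 m

Δh = 399 mm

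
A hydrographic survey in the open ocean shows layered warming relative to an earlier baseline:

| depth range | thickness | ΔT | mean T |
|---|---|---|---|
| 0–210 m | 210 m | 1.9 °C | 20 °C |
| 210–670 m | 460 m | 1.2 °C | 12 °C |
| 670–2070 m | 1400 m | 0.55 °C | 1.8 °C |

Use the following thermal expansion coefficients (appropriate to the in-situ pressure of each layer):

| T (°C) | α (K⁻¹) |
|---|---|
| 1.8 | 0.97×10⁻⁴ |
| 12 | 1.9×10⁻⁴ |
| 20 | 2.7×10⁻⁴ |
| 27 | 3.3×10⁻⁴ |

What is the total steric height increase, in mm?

287 mm

Layer 1 at 20 °C → α = 2.7×10⁻⁴ K⁻¹
Layer 2 at 12 °C → α = 1.9×10⁻⁴ K⁻¹
Layer 3 at 1.8 °C → α = 0.97×10⁻⁴ K⁻¹
2.7×10⁻⁴ × 1.9 × 210 = 0.10773 m
210–670 m: 1.2 × 1.9×10⁻⁴ × 460 = 0.10488 m
Layer 3: 0.97×10⁻⁴ × 1400 × 0.55 = 0.07469 m
Δh = 0.10773 + 0.10488 + 0.07469 = 0.28730 m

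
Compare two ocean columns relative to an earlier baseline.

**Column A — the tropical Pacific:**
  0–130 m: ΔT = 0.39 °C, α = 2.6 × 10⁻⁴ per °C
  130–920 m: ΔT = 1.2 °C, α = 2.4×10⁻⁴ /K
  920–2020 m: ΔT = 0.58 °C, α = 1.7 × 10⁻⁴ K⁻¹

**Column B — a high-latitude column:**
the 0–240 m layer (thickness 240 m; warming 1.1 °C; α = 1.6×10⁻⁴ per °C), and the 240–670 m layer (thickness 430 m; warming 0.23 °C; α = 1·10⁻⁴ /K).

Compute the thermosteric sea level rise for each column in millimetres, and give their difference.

A: 350 mm; B: 52 mm; difference 300 mm

A Layer 1: 0.39 × 2.6×10⁻⁴ × 130 = 0.013182 m
A 2.4×10⁻⁴ × 790 × 1.2 = 0.22752 m
A 0.58 × 1100 × 1.7×10⁻⁴ = 0.10846 m
A total: 0.349162 m
B 240 × 1.6×10⁻⁴ × 1.1 = 0.04224 m
B 430 × 1×10⁻⁴ × 0.23 = 0.00989 m
B total: 0.05213 m
Difference: 0.349162 − 0.05213 = 0.297032 m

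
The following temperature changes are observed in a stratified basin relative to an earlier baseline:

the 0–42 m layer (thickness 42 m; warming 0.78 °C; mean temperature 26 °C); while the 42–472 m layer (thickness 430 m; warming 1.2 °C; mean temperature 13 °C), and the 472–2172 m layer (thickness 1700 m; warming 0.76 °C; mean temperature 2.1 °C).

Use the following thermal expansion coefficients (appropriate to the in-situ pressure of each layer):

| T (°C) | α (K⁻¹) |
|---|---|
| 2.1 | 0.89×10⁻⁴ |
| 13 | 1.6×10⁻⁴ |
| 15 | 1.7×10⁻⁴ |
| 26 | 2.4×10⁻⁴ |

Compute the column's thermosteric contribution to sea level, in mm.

Δh ≈ 205 mm

Layer 1 at 26 °C → α = 2.4×10⁻⁴ K⁻¹
Layer 2 at 13 °C → α = 1.6×10⁻⁴ K⁻¹
Layer 3 at 2.1 °C → α = 0.89×10⁻⁴ K⁻¹
Layer 1: 0.78 × 42 × 2.4×10⁻⁴ = 0.0078624 m
42–472 m: 1.2 × 1.6×10⁻⁴ × 430 = 0.08256 m
1700 × 0.89×10⁻⁴ × 0.76 = 0.114988 m
Δh = 0.0078624 + 0.08256 + 0.114988 = 0.2054104 m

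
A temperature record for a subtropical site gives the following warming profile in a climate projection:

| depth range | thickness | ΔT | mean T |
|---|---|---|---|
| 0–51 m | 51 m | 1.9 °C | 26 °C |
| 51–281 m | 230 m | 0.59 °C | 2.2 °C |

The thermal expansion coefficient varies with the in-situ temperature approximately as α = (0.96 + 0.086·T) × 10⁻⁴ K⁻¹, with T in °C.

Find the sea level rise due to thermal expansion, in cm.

Layer 1: α = (0.96 + 0.086×26)×10⁻⁴ = 3.196×10⁻⁴ K⁻¹
Layer 2: α = (0.96 + 0.086×2.2)×10⁻⁴ = 1.1492×10⁻⁴ K⁻¹
Layer 1: 3.196×10⁻⁴ × 1.9 × 51 = 0.03096924 m
51–281 m: 1.1492×10⁻⁴ × 0.59 × 230 = 0.015594644 m
Δh = 0.03096924 + 0.015594644 = 0.046563884 m

about 4.7 cm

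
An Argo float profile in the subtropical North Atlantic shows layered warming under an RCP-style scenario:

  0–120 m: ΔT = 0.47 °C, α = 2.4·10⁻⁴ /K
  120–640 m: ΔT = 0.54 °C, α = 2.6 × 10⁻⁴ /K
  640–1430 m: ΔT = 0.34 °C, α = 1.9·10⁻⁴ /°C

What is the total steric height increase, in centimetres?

about 14 cm

Layer 1: 0.47 × 2.4×10⁻⁴ × 120 = 0.013536 m
Layer 2: 0.54 × 520 × 2.6×10⁻⁴ = 0.073008 m
640–1430 m: 1.9×10⁻⁴ × 0.34 × 790 = 0.051034 m
Δh = 0.013536 + 0.073008 + 0.051034 = 0.137578 m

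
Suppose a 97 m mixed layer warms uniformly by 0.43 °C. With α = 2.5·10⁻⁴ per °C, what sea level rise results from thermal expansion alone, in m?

Δh = αΔT·H = 2.5×10⁻⁴ × 0.43 × 97 = 0.0104275 m

Δh = 0.0104 m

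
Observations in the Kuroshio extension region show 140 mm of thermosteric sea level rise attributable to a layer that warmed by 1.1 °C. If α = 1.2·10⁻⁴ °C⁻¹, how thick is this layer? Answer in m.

H = Δh/(αΔT) = 0.14 / (1.2×10⁻⁴ × 1.1) ≈ 1061 m

H ≈ 1060 m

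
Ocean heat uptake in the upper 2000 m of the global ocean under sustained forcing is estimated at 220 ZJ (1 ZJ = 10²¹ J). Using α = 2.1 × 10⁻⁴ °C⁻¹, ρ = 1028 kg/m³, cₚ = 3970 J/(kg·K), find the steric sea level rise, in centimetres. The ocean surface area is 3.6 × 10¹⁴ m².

Δh = 3.14 cm

Per unit area: Q = 220×10²¹ / (3.6×10¹⁴) ≈ 6.111×10⁸ J/m²
Δh = αQ/(ρcₚ) = 2.1×10⁻⁴ × 6.111×10⁸ / (1028 × 3970) ≈ 0.031445 m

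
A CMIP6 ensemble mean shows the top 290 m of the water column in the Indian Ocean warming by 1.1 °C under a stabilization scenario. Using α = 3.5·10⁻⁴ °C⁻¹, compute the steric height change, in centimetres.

Δh = αΔT·H = 3.5×10⁻⁴ × 1.1 × 290 = 0.11165 m

Δh ≈ 11.2 cm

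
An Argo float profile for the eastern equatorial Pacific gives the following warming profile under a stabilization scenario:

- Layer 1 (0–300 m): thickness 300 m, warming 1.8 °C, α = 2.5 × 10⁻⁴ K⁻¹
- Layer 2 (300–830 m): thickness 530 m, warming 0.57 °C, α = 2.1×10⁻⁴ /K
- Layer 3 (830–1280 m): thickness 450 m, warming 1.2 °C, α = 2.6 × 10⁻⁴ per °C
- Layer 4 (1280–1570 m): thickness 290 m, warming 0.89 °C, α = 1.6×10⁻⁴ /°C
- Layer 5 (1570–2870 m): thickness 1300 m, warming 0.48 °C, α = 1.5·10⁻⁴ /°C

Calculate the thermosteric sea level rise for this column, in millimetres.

Layer 1: 2.5×10⁻⁴ × 1.8 × 300 = 0.13500 m
0.57 × 530 × 2.1×10⁻⁴ = 0.063441 m
Layer 3: 2.6×10⁻⁴ × 1.2 × 450 = 0.14040 m
Layer 4: 290 × 0.89 × 1.6×10⁻⁴ = 0.041296 m
Layer 5: 0.48 × 1300 × 1.5×10⁻⁴ = 0.09360 m
Δh = 0.13500 + 0.063441 + 0.14040 + 0.041296 + 0.09360 = 0.473737 m ≈ 474 mm

474 mm of thermosteric rise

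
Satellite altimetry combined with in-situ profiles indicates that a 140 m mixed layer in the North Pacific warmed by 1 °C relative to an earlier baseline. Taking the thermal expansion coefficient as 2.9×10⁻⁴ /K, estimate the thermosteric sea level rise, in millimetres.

Δh ≈ 41 mm

Δh = αΔT·H = 2.9×10⁻⁴ × 1 × 140 = 0.04060 m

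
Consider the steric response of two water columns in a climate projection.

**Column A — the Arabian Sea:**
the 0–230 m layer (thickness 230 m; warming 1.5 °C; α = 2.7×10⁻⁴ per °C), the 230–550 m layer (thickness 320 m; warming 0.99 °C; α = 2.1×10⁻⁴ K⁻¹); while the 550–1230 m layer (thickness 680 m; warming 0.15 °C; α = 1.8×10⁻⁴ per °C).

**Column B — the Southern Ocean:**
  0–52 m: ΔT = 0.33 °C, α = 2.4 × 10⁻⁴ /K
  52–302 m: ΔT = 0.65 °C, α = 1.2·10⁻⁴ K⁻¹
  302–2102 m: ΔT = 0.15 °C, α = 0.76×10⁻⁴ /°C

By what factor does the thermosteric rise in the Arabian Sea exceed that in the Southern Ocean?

a factor of 4.0

A 0–230 m: 1.5 × 230 × 2.7×10⁻⁴ = 0.09315 m
A Layer 2: 320 × 0.99 × 2.1×10⁻⁴ = 0.066528 m
A Layer 3: 1.8×10⁻⁴ × 0.15 × 680 = 0.01836 m
A total: 0.178038 m
B 0–52 m: 2.4×10⁻⁴ × 0.33 × 52 = 0.0041184 m
B 0.65 × 250 × 1.2×10⁻⁴ = 0.01950 m
B 302–2102 m: 0.76×10⁻⁴ × 1800 × 0.15 = 0.02052 m
B total: 0.0441384 m
Ratio: 0.178038 / 0.0441384 ≈ 4.034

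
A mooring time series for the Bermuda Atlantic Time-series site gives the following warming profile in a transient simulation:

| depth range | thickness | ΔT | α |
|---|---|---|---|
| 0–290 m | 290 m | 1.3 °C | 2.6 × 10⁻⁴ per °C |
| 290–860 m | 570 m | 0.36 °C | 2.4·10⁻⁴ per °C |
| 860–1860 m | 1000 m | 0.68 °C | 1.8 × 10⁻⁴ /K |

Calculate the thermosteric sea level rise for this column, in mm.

Layer 1: 2.6×10⁻⁴ × 290 × 1.3 = 0.09802 m
Layer 2: 2.4×10⁻⁴ × 570 × 0.36 = 0.049248 m
860–1860 m: 1.8×10⁻⁴ × 1000 × 0.68 = 0.12240 m
Δh = 0.09802 + 0.049248 + 0.12240 = 0.269668 m

270 mm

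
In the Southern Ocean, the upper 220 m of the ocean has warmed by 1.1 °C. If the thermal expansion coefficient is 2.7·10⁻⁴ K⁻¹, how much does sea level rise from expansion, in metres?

Δh = αΔT·H = 2.7×10⁻⁴ × 1.1 × 220 = 0.06534 m

Δh ≈ 0.065 m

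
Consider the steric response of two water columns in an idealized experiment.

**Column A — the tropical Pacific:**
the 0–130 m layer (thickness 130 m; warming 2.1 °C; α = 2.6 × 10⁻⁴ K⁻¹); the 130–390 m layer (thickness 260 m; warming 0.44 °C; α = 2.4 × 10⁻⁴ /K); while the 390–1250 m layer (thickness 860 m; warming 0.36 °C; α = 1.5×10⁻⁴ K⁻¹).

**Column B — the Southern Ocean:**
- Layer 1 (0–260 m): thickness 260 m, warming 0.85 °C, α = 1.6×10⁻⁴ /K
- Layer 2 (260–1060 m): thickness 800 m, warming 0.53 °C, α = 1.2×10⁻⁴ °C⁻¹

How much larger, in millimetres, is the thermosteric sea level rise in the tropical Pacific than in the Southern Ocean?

Δh_A − Δh_B ≈ 59 mm

A Layer 1: 2.1 × 130 × 2.6×10⁻⁴ = 0.07098 m
A 130–390 m: 2.4×10⁻⁴ × 0.44 × 260 = 0.027456 m
A 390–1250 m: 1.5×10⁻⁴ × 0.36 × 860 = 0.04644 m
A total: 0.144876 m
B 0–260 m: 1.6×10⁻⁴ × 0.85 × 260 = 0.03536 m
B 0.53 × 800 × 1.2×10⁻⁴ = 0.05088 m
B total: 0.08624 m
Difference: 0.144876 − 0.08624 = 0.058636 m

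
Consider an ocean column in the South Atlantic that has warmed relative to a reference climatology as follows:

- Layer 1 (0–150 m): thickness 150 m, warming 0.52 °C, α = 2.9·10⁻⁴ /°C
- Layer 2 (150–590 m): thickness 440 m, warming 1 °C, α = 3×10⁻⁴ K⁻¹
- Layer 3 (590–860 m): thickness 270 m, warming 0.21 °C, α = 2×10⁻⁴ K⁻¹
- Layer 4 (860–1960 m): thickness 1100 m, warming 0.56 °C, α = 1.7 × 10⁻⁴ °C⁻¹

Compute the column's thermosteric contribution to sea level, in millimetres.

2.9×10⁻⁴ × 0.52 × 150 = 0.02262 m
Layer 2: 1 × 440 × 3×10⁻⁴ = 0.13200 m
590–860 m: 270 × 2×10⁻⁴ × 0.21 = 0.01134 m
860–1960 m: 1.7×10⁻⁴ × 0.56 × 1100 = 0.10472 m
Δh = 0.02262 + 0.13200 + 0.01134 + 0.10472 = 0.27068 m

about 271 mm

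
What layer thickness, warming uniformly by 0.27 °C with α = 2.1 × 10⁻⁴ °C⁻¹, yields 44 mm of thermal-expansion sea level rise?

H = Δh/(αΔT) = 0.044 / (2.1×10⁻⁴ × 0.27) ≈ 776.0 m

about 780 m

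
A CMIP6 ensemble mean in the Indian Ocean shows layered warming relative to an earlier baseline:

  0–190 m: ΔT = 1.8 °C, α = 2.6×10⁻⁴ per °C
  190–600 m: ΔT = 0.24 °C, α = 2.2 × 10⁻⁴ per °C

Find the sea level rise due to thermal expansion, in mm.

Δh = 110 mm

190 × 2.6×10⁻⁴ × 1.8 = 0.08892 m
Layer 2: 2.2×10⁻⁴ × 0.24 × 410 = 0.021648 m
Δh = 0.08892 + 0.021648 = 0.110568 m ≈ 110 mm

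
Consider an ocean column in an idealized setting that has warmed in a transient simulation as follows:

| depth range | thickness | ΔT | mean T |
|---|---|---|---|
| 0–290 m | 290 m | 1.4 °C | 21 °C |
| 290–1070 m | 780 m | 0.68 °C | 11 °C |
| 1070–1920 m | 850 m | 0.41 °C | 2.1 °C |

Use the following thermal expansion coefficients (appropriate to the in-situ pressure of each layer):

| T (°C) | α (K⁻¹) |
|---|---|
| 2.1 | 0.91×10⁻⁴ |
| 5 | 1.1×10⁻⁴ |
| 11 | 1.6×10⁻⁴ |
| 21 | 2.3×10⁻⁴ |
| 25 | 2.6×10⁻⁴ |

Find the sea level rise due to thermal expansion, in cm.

21 cm of thermosteric rise

Layer 1 at 21 °C → α = 2.3×10⁻⁴ K⁻¹
Layer 2 at 11 °C → α = 1.6×10⁻⁴ K⁻¹
Layer 3 at 2.1 °C → α = 0.91×10⁻⁴ K⁻¹
0–290 m: 290 × 2.3×10⁻⁴ × 1.4 = 0.09338 m
290–1070 m: 0.68 × 780 × 1.6×10⁻⁴ = 0.084864 m
1070–1920 m: 0.91×10⁻⁴ × 850 × 0.41 = 0.0317135 m
Δh = 0.09338 + 0.084864 + 0.0317135 = 0.2099575 m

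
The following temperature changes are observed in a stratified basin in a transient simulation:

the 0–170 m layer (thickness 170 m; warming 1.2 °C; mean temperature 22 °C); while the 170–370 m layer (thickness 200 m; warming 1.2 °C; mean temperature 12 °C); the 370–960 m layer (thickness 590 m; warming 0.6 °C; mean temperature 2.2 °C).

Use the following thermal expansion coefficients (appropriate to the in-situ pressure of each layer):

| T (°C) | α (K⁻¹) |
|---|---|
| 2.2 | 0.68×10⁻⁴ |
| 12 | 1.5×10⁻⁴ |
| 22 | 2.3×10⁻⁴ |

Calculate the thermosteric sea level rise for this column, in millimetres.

107 mm of thermosteric rise

Layer 1 at 22 °C → α = 2.3×10⁻⁴ K⁻¹
Layer 2 at 12 °C → α = 1.5×10⁻⁴ K⁻¹
Layer 3 at 2.2 °C → α = 0.68×10⁻⁴ K⁻¹
0–170 m: 1.2 × 170 × 2.3×10⁻⁴ = 0.04692 m
170–370 m: 1.5×10⁻⁴ × 200 × 1.2 = 0.03600 m
0.68×10⁻⁴ × 0.6 × 590 = 0.024072 m
Δh = 0.04692 + 0.03600 + 0.024072 = 0.106992 m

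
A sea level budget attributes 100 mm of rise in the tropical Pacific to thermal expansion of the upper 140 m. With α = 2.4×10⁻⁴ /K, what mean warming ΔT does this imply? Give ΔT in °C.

ΔT = Δh/(αH) = 0.1 / (2.4×10⁻⁴ × 140) ≈ 2.976 °C

ΔT ≈ 2.98 °C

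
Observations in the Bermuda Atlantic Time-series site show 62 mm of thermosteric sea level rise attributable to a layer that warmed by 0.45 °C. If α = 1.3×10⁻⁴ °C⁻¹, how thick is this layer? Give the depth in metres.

H ≈ 1100 m

H = Δh/(αΔT) = 0.062 / (1.3×10⁻⁴ × 0.45) ≈ 1060 m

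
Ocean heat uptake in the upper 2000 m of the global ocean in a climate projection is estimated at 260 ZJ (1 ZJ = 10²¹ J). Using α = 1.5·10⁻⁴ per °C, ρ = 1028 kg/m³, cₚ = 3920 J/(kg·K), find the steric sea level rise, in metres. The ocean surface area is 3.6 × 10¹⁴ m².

Δh ≈ 0.027 m

Per unit area: Q = 260×10²¹ / (3.6×10¹⁴) ≈ 7.222×10⁸ J/m²
Δh = αQ/(ρcₚ) = 1.5×10⁻⁴ × 7.222×10⁸ / (1028 × 3920) ≈ 0.026882 m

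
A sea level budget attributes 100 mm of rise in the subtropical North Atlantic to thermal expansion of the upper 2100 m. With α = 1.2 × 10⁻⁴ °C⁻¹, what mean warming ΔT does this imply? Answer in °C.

ΔT = Δh/(αH) = 0.1 / (1.2×10⁻⁴ × 2100) ≈ 0.3968 °C

0.397 °C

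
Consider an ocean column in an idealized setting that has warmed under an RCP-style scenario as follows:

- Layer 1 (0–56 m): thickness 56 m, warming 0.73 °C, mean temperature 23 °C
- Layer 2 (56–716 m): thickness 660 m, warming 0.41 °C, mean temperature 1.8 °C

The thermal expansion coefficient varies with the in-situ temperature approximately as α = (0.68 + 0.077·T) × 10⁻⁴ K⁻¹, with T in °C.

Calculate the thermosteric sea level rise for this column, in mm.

Layer 1: α = (0.68 + 0.077×23)×10⁻⁴ = 2.451×10⁻⁴ K⁻¹
Layer 2: α = (0.68 + 0.077×1.8)×10⁻⁴ = 0.8186×10⁻⁴ K⁻¹
Layer 1: 0.73 × 2.451×10⁻⁴ × 56 = 0.010019688 m
56–716 m: 0.8186×10⁻⁴ × 0.41 × 660 = 0.022151316 m
Δh = 0.010019688 + 0.022151316 = 0.032171004 m

Δh ≈ 32.2 mm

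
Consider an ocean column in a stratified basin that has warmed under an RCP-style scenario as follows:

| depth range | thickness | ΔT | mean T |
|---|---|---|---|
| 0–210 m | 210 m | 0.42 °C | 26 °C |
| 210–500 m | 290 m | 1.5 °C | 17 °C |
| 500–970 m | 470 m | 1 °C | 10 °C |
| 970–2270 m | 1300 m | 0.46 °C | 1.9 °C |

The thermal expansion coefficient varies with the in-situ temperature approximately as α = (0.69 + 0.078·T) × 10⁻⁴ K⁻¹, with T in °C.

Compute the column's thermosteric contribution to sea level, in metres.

Layer 1: α = (0.69 + 0.078×26)×10⁻⁴ = 2.718×10⁻⁴ K⁻¹
Layer 2: α = (0.69 + 0.078×17)×10⁻⁴ = 2.016×10⁻⁴ K⁻¹
Layer 3: α = (0.69 + 0.078×10)×10⁻⁴ = 1.47×10⁻⁴ K⁻¹
Layer 4: α = (0.69 + 0.078×1.9)×10⁻⁴ = 0.8382×10⁻⁴ K⁻¹
2.718×10⁻⁴ × 210 × 0.42 = 0.02397276 m
210–500 m: 290 × 2.016×10⁻⁴ × 1.5 = 0.087696 m
1 × 1.47×10⁻⁴ × 470 = 0.06909 m
0.8382×10⁻⁴ × 1300 × 0.46 = 0.05012436 m
Δh = 0.02397276 + 0.087696 + 0.06909 + 0.05012436 = 0.23088312 m ≈ 0.23 m

0.23 m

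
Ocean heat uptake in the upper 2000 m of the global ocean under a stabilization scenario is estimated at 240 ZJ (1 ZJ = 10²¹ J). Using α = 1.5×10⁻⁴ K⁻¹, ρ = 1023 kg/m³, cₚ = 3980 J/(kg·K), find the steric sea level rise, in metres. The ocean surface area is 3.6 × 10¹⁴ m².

Δh = 0.0246 m

Per unit area: Q = 240×10²¹ / (3.6×10¹⁴) ≈ 6.667×10⁸ J/m²
Δh = αQ/(ρcₚ) = 1.5×10⁻⁴ × 6.667×10⁸ / (1023 × 3980) ≈ 0.024562 m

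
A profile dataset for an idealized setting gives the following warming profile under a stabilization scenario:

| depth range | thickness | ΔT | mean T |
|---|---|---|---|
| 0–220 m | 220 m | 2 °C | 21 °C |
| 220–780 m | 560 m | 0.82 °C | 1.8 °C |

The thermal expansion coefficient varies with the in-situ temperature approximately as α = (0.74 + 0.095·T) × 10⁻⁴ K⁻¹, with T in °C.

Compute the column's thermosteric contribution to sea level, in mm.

Δh ≈ 162 mm

Layer 1: α = (0.74 + 0.095×21)×10⁻⁴ = 2.735×10⁻⁴ K⁻¹
Layer 2: α = (0.74 + 0.095×1.8)×10⁻⁴ = 0.911×10⁻⁴ K⁻¹
Layer 1: 220 × 2.735×10⁻⁴ × 2 = 0.12034 m
Layer 2: 560 × 0.82 × 0.911×10⁻⁴ = 0.04183312 m
Δh = 0.12034 + 0.04183312 = 0.16217312 m ≈ 162 mm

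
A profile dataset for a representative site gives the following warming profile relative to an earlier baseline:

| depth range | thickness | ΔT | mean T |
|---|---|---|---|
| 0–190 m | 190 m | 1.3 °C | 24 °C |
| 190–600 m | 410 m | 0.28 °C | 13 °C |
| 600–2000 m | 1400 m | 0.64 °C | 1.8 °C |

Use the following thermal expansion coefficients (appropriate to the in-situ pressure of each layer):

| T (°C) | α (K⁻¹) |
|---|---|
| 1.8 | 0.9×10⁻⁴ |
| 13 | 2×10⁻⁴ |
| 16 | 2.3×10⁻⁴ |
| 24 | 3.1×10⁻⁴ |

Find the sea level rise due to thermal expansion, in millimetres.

Δh = 180 mm

Layer 1 at 24 °C → α = 3.1×10⁻⁴ K⁻¹
Layer 2 at 13 °C → α = 2×10⁻⁴ K⁻¹
Layer 3 at 1.8 °C → α = 0.9×10⁻⁴ K⁻¹
Layer 1: 3.1×10⁻⁴ × 1.3 × 190 = 0.07657 m
410 × 0.28 × 2×10⁻⁴ = 0.02296 m
600–2000 m: 0.64 × 1400 × 0.9×10⁻⁴ = 0.08064 m
Δh = 0.07657 + 0.02296 + 0.08064 = 0.18017 m ≈ 180 mm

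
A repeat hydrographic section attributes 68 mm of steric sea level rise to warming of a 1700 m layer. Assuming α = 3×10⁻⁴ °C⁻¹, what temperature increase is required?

ΔT ≈ 0.133 K

ΔT = Δh/(αH) = 0.068 / (3×10⁻⁴ × 1700) ≈ 0.1333 K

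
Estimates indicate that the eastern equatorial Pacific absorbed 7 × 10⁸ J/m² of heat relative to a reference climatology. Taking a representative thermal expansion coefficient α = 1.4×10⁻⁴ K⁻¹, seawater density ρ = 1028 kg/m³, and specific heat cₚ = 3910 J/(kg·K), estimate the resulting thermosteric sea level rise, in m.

Δh ≈ 0.024 m

Δh = αQ/(ρcₚ) = 1.4×10⁻⁴ × 7×10⁸ / (1028 × 3910) ≈ 0.024381 m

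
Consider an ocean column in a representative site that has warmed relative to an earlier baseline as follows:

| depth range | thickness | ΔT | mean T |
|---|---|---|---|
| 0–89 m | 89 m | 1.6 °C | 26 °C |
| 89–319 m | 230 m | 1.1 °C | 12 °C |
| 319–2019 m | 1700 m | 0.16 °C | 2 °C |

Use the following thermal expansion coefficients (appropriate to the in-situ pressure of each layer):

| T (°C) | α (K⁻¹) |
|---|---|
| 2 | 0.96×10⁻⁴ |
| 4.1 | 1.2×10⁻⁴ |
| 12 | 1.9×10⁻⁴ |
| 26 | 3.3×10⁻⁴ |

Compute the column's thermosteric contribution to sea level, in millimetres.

about 121 mm

Layer 1 at 26 °C → α = 3.3×10⁻⁴ K⁻¹
Layer 2 at 12 °C → α = 1.9×10⁻⁴ K⁻¹
Layer 3 at 2 °C → α = 0.96×10⁻⁴ K⁻¹
Layer 1: 1.6 × 3.3×10⁻⁴ × 89 = 0.046992 m
Layer 2: 1.9×10⁻⁴ × 1.1 × 230 = 0.04807 m
319–2019 m: 0.96×10⁻⁴ × 1700 × 0.16 = 0.026112 m
Δh = 0.046992 + 0.04807 + 0.026112 = 0.121174 m ≈ 121 mm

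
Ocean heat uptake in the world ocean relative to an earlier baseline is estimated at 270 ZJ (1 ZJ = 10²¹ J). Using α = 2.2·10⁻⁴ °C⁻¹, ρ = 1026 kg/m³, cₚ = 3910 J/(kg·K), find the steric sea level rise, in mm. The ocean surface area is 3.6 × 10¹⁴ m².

Per unit area: Q = 270×10²¹ / (3.6×10¹⁴) = 7.5×10⁸ J/m²
Δh = αQ/(ρcₚ) = 2.2×10⁻⁴ × 7.5×10⁸ / (1026 × 3910) ≈ 0.04113 m

about 41.1 mm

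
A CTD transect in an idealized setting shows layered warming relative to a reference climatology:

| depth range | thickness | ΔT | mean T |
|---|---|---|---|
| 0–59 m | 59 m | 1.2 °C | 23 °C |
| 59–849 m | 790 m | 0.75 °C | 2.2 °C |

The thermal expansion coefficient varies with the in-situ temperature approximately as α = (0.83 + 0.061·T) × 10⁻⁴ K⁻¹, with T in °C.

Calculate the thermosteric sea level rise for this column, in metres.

Layer 1: α = (0.83 + 0.061×23)×10⁻⁴ = 2.233×10⁻⁴ K⁻¹
Layer 2: α = (0.83 + 0.061×2.2)×10⁻⁴ = 0.9642×10⁻⁴ K⁻¹
1.2 × 59 × 2.233×10⁻⁴ = 0.01580964 m
0.75 × 0.9642×10⁻⁴ × 790 = 0.05712885 m
Δh = 0.01580964 + 0.05712885 = 0.07293849 m

Δh ≈ 0.0729 m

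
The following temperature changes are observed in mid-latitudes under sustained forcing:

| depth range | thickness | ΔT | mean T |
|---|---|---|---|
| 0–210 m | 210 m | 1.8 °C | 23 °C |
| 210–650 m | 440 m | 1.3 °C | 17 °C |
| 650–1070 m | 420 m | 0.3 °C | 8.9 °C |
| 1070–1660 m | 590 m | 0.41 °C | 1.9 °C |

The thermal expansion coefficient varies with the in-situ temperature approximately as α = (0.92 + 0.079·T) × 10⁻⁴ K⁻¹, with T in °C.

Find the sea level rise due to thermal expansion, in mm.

about 280 mm

Layer 1: α = (0.92 + 0.079×23)×10⁻⁴ = 2.737×10⁻⁴ K⁻¹
Layer 2: α = (0.92 + 0.079×17)×10⁻⁴ = 2.263×10⁻⁴ K⁻¹
Layer 3: α = (0.92 + 0.079×8.9)×10⁻⁴ = 1.6231×10⁻⁴ K⁻¹
Layer 4: α = (0.92 + 0.079×1.9)×10⁻⁴ = 1.0701×10⁻⁴ K⁻¹
0–210 m: 1.8 × 2.737×10⁻⁴ × 210 = 0.1034586 m
210–650 m: 1.3 × 440 × 2.263×10⁻⁴ = 0.1294436 m
650–1070 m: 420 × 0.3 × 1.6231×10⁻⁴ = 0.02045106 m
1070–1660 m: 590 × 1.0701×10⁻⁴ × 0.41 = 0.025885719 m
Δh = 0.1034586 + 0.1294436 + 0.02045106 + 0.025885719 = 0.279238979 m ≈ 280 mm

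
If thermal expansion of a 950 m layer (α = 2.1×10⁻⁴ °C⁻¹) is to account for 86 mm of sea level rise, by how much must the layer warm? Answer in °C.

ΔT = Δh/(αH) = 0.086 / (2.1×10⁻⁴ × 950) ≈ 0.4311 °C

about 0.43 °C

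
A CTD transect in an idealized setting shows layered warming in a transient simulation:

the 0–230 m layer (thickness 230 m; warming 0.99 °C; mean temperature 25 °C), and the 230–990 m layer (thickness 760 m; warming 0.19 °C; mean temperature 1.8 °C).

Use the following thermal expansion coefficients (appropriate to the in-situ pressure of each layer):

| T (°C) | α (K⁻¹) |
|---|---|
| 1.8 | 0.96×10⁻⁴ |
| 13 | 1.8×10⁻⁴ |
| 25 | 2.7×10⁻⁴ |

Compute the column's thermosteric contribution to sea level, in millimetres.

Δh = 75.3 mm

Layer 1 at 25 °C → α = 2.7×10⁻⁴ K⁻¹
Layer 2 at 1.8 °C → α = 0.96×10⁻⁴ K⁻¹
0–230 m: 2.7×10⁻⁴ × 0.99 × 230 = 0.061479 m
0.96×10⁻⁴ × 0.19 × 760 = 0.0138624 m
Δh = 0.061479 + 0.0138624 = 0.0753414 m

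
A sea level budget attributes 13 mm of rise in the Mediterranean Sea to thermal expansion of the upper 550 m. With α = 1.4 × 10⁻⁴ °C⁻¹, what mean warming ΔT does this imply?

about 0.17 K

ΔT = Δh/(αH) = 0.013 / (1.4×10⁻⁴ × 550) ≈ 0.1688 K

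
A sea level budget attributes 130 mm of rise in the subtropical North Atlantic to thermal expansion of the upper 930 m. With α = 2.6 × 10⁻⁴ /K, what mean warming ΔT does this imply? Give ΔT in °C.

0.538 °C

ΔT = Δh/(αH) = 0.13 / (2.6×10⁻⁴ × 930) ≈ 0.5376 °C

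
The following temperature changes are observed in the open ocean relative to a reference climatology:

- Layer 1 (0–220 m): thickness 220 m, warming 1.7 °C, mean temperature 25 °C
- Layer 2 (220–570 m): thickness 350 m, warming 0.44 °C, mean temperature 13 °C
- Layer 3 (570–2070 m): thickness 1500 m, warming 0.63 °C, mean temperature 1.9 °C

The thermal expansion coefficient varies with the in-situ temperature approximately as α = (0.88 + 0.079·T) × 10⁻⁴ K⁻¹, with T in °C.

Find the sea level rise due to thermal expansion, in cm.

23.3 cm

Layer 1: α = (0.88 + 0.079×25)×10⁻⁴ = 2.855×10⁻⁴ K⁻¹
Layer 2: α = (0.88 + 0.079×13)×10⁻⁴ = 1.907×10⁻⁴ K⁻¹
Layer 3: α = (0.88 + 0.079×1.9)×10⁻⁴ = 1.0301×10⁻⁴ K⁻¹
Layer 1: 2.855×10⁻⁴ × 1.7 × 220 = 0.106777 m
0.44 × 1.907×10⁻⁴ × 350 = 0.0293678 m
570–2070 m: 0.63 × 1.0301×10⁻⁴ × 1500 = 0.09734445 m
Δh = 0.106777 + 0.0293678 + 0.09734445 = 0.23348925 m ≈ 23.3 cm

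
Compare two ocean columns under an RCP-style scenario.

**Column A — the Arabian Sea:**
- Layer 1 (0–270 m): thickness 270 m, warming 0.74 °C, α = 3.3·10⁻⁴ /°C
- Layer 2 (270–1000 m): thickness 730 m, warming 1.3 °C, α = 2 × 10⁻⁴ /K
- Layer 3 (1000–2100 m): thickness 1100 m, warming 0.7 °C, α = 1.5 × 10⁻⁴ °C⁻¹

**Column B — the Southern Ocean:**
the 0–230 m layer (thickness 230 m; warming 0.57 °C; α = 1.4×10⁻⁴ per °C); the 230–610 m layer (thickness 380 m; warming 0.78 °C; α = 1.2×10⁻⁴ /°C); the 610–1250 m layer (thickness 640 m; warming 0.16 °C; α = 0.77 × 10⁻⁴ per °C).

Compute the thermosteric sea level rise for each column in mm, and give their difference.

Δh_A ≈ 371 mm, Δh_B ≈ 61.8 mm; difference ≈ 309 mm

A 3.3×10⁻⁴ × 0.74 × 270 = 0.065934 m
A Layer 2: 730 × 2×10⁻⁴ × 1.3 = 0.18980 m
A Layer 3: 1.5×10⁻⁴ × 0.7 × 1100 = 0.11550 m
A total: 0.371234 m
B 0.57 × 230 × 1.4×10⁻⁴ = 0.018354 m
B Layer 2: 0.78 × 380 × 1.2×10⁻⁴ = 0.035568 m
B 610–1250 m: 0.77×10⁻⁴ × 0.16 × 640 = 0.0078848 m
B total: 0.0618068 m
Difference: 0.371234 − 0.0618068 = 0.3094272 m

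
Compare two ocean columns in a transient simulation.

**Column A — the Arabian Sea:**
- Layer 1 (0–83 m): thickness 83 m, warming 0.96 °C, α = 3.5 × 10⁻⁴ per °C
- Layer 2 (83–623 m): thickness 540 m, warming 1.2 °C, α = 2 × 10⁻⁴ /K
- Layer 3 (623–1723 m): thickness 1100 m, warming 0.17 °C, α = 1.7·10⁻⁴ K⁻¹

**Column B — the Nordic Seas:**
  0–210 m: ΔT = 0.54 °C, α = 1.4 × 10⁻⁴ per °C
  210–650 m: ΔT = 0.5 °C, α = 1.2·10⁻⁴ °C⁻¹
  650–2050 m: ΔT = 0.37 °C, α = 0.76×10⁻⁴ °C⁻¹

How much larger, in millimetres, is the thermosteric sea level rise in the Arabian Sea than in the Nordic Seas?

A Layer 1: 0.96 × 3.5×10⁻⁴ × 83 = 0.027888 m
A Layer 2: 1.2 × 2×10⁻⁴ × 540 = 0.12960 m
A Layer 3: 0.17 × 1.7×10⁻⁴ × 1100 = 0.03179 m
A total: 0.189278 m
B 1.4×10⁻⁴ × 0.54 × 210 = 0.015876 m
B 0.5 × 440 × 1.2×10⁻⁴ = 0.02640 m
B 0.76×10⁻⁴ × 0.37 × 1400 = 0.039368 m
B total: 0.081644 m
Difference: 0.189278 − 0.081644 = 0.107634 m

108 mm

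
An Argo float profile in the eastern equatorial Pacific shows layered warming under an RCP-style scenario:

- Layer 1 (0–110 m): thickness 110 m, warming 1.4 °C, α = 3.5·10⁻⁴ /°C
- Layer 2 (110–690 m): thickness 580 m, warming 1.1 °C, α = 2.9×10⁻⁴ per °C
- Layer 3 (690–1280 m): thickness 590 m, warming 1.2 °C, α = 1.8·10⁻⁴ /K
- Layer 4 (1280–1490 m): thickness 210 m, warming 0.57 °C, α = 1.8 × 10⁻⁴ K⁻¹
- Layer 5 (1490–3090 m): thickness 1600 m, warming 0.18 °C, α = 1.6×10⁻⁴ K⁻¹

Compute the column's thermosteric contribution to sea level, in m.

about 0.434 m

0–110 m: 3.5×10⁻⁴ × 110 × 1.4 = 0.05390 m
Layer 2: 1.1 × 2.9×10⁻⁴ × 580 = 0.18502 m
690–1280 m: 590 × 1.2 × 1.8×10⁻⁴ = 0.12744 m
1280–1490 m: 0.57 × 1.8×10⁻⁴ × 210 = 0.021546 m
1490–3090 m: 0.18 × 1600 × 1.6×10⁻⁴ = 0.04608 m
Δh = 0.05390 + 0.18502 + 0.12744 + 0.021546 + 0.04608 = 0.433986 m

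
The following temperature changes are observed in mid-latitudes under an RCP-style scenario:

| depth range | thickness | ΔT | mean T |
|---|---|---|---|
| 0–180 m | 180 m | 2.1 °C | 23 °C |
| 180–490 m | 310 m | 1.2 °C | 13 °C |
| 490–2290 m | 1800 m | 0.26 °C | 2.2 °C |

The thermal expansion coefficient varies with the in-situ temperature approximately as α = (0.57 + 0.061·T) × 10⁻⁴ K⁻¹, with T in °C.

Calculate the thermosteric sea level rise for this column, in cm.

Layer 1: α = (0.57 + 0.061×23)×10⁻⁴ = 1.973×10⁻⁴ K⁻¹
Layer 2: α = (0.57 + 0.061×13)×10⁻⁴ = 1.363×10⁻⁴ K⁻¹
Layer 3: α = (0.57 + 0.061×2.2)×10⁻⁴ = 0.7042×10⁻⁴ K⁻¹
Layer 1: 180 × 1.973×10⁻⁴ × 2.1 = 0.0745794 m
1.2 × 310 × 1.363×10⁻⁴ = 0.0507036 m
Layer 3: 0.7042×10⁻⁴ × 0.26 × 1800 = 0.03295656 m
Δh = 0.0745794 + 0.0507036 + 0.03295656 = 0.15823956 m ≈ 16 cm

Δh ≈ 16 cm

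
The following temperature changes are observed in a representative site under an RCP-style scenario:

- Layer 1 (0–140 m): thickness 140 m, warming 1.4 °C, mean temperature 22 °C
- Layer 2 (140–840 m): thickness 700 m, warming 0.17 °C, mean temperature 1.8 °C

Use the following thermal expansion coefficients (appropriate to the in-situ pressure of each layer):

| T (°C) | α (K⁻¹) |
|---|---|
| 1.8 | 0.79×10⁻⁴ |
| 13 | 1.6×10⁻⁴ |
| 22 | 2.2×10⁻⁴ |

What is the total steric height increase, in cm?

Δh = 5.25 cm

Layer 1 at 22 °C → α = 2.2×10⁻⁴ K⁻¹
Layer 2 at 1.8 °C → α = 0.79×10⁻⁴ K⁻¹
Layer 1: 140 × 2.2×10⁻⁴ × 1.4 = 0.04312 m
0.79×10⁻⁴ × 700 × 0.17 = 0.009401 m
Δh = 0.04312 + 0.009401 = 0.052521 m ≈ 5.25 cm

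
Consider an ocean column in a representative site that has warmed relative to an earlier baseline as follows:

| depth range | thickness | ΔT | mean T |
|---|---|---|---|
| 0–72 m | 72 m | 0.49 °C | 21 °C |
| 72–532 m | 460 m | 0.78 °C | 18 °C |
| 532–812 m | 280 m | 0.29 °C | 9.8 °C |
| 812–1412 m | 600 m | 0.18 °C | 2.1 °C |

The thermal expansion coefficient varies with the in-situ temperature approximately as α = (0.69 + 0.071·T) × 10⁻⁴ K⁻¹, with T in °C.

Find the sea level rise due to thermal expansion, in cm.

Δh ≈ 9.86 cm

Layer 1: α = (0.69 + 0.071×21)×10⁻⁴ = 2.181×10⁻⁴ K⁻¹
Layer 2: α = (0.69 + 0.071×18)×10⁻⁴ = 1.968×10⁻⁴ K⁻¹
Layer 3: α = (0.69 + 0.071×9.8)×10⁻⁴ = 1.3858×10⁻⁴ K⁻¹
Layer 4: α = (0.69 + 0.071×2.1)×10⁻⁴ = 0.8391×10⁻⁴ K⁻¹
0–72 m: 0.49 × 2.181×10⁻⁴ × 72 = 0.007694568 m
Layer 2: 0.78 × 1.968×10⁻⁴ × 460 = 0.07061184 m
Layer 3: 0.29 × 1.3858×10⁻⁴ × 280 = 0.011252696 m
600 × 0.18 × 0.8391×10⁻⁴ = 0.00906228 m
Δh = 0.007694568 + 0.07061184 + 0.011252696 + 0.00906228 = 0.098621384 m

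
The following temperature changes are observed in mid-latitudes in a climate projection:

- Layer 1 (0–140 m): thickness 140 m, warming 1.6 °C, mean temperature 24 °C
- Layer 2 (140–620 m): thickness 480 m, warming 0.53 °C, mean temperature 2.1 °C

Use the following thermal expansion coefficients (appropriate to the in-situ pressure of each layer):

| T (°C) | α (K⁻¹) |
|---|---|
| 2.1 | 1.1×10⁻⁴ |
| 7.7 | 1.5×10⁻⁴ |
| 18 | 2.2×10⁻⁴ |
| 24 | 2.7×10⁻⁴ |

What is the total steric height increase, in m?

Layer 1 at 24 °C → α = 2.7×10⁻⁴ K⁻¹
Layer 2 at 2.1 °C → α = 1.1×10⁻⁴ K⁻¹
0–140 m: 140 × 1.6 × 2.7×10⁻⁴ = 0.06048 m
140–620 m: 1.1×10⁻⁴ × 480 × 0.53 = 0.027984 m
Δh = 0.06048 + 0.027984 = 0.088464 m ≈ 0.0885 m

0.0885 m of thermosteric rise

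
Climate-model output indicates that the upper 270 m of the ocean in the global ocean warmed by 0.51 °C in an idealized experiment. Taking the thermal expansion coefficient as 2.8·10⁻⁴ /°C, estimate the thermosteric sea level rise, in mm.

38.6 mm of thermosteric rise

Δh = αΔT·H = 2.8×10⁻⁴ × 0.51 × 270 = 0.038556 m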